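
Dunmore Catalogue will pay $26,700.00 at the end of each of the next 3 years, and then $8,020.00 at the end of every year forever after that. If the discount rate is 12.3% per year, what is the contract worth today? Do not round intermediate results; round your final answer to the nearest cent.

PV of 3-year annuity: $26,700.00 × [1 − (1+0.123)^−3] / 0.123 = 63799.73902
Perpetuity value at year 3: $8,020.00 / 0.123 = 65203.25203
PV of perpetuity: 65203.25203 / (1+0.123)^3 = 46039.43529
Total PV = 63799.73902 + 46039.43529 = 109839.17431

$109839.17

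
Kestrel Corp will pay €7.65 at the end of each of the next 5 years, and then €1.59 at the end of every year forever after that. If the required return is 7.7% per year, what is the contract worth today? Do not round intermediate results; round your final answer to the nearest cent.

€45.04

PV of 5-year annuity: €7.65 × [1 − (1+0.077)^−5] / 0.077 = 30.78727
Perpetuity value at year 5: €1.59 / 0.077 = 20.64935
PV of perpetuity: 20.64935 / (1+0.077)^5 = 14.25043
Total PV = 30.78727 + 14.25043 = 45.03770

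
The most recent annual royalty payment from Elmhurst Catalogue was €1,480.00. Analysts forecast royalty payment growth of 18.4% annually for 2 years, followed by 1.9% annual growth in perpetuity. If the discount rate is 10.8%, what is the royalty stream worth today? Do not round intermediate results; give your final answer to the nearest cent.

€22621.01

D_1 = 1752.32000
D_2 = 2074.74688
Terminal value at year 2: TV = D_2×(1+g_2)/(r−g_2) = 2114.16707/0.089 = 23754.68619
P_0 = D_1/(1+r)^1 + D_2/(1+r)^2 + TV/(1+r)^2
    = 1581.51625 + 1689.99570 + 19349.50132 = 22621.01326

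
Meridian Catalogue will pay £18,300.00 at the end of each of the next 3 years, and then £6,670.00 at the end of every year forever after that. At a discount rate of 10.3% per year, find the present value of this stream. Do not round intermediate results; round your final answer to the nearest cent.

£93527.30

PV of 3-year annuity: £18,300.00 × [1 − (1+0.103)^−3] / 0.103 = 45270.10333
Perpetuity value at year 3: £6,670.00 / 0.103 = 64757.28155
PV of perpetuity: 64757.28155 / (1+0.103)^3 = 48257.19471
Total PV = 45270.10333 + 48257.19471 = 93527.29804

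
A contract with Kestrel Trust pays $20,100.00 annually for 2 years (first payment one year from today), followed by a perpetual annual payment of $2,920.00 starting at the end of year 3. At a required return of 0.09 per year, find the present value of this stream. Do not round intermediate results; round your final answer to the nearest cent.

PV of 2-year annuity: $20,100.00 × [1 − (1+0.09)^−2] / 0.09 = 35358.13484
Perpetuity value at year 2: $2,920.00 / 0.09 = 32444.44444
PV of perpetuity: 32444.44444 / (1+0.09)^2 = 27307.83978
Total PV = 35358.13484 + 27307.83978 = 62665.97462

$62665.97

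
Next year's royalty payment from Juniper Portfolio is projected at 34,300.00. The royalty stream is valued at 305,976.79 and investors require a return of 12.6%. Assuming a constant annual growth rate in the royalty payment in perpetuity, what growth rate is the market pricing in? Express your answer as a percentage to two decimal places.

1.39%

P = D₁/(r−g) ⇒ g = r − D₁/P = 0.126 − 34,300.00/305,976.79 = 0.013900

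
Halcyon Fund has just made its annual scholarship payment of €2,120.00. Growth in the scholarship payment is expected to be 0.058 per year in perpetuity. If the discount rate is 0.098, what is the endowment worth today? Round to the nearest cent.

€56074.00

D₁ = D₀ × (1 + g) = €2,120.00 × 1.058 = €2,242.9600
Growing perpetuity: P = D₁ / (r − g) = €2,242.9600 / (0.098 − 0.058) = €56,074.00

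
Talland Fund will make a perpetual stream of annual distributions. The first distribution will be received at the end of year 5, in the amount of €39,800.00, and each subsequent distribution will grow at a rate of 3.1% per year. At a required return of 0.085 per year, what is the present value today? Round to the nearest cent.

€531826.97

Value at end of year 4: C₁ / (r − g) = €39,800.00 / (0.085 − 0.031) = €737,037.0370
Discount to today: PV = €737,037.0370 / (1 + 0.085)^4 = €737,037.0370 / 1.385859 = €531,826.97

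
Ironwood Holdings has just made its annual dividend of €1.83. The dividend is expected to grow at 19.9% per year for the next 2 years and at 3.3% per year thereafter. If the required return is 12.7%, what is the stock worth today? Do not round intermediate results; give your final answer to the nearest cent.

D_1 = 2.19417
D_2 = 2.63081
Terminal value at year 2: TV = D_2×(1+g_2)/(r−g_2) = 2.71763/0.094 = 28.91092
P_0 = D_1/(1+r)^1 + D_2/(1+r)^2 + TV/(1+r)^2
    = 1.94691 + 2.07129 + 22.76219 = 26.78040

€26.78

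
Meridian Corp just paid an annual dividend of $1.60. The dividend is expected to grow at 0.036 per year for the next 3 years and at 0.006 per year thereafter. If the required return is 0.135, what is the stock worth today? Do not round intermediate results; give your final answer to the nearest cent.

D_1 = 1.65760
D_2 = 1.71727
D_3 = 1.77910
Terminal value at year 3: TV = D_3×(1+g_2)/(r−g_2) = 1.78977/0.129 = 13.87419
P_0 = D_1/(1+r)^1 + D_2/(1+r)^2 + D_3/(1+r)^3 + TV/(1+r)^3
    = 1.46044 + 1.33305 + 1.21678 + 9.48899 = 13.49926

$13.50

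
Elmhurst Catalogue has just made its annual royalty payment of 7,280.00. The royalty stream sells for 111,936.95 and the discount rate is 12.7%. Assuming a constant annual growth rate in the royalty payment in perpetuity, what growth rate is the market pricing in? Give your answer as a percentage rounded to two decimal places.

5.82%

P = D₀(1+g)/(r−g) ⇒ P(r−g) = D₀(1+g) ⇒ g(P+D₀) = P·r − D₀
g = (P·r − D₀)/(P + D₀) = (111,936.95×0.127 − 7,280.00) / (111,936.95 + 7,280.00) = 0.058180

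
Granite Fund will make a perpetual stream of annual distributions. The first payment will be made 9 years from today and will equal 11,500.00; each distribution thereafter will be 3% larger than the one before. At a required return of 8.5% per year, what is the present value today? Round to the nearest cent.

Value at end of year 8: C₁ / (r − g) = 11,500.00 / (0.085 − 0.03) = 209,090.9091
Discount to today: PV = 209,090.9091 / (1 + 0.085)^8 = 209,090.9091 / 1.920604 = 108,867.25

108867.25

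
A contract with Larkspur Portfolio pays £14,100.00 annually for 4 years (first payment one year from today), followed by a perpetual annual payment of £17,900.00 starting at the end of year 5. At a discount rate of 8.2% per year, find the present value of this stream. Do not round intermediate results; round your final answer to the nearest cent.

£205762.43

PV of 4-year annuity: £14,100.00 × [1 − (1+0.082)^−4] / 0.082 = 46493.83850
Perpetuity value at year 4: £17,900.00 / 0.082 = 218292.68293
PV of perpetuity: 218292.68293 / (1+0.082)^4 = 159268.59009
Total PV = 46493.83850 + 159268.59009 = 205762.42858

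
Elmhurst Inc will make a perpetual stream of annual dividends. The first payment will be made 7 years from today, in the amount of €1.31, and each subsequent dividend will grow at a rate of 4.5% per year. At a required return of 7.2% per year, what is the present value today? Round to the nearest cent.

Value at end of year 6: C₁ / (r − g) = €1.31 / (0.072 − 0.045) = €48.5185
Discount to today: PV = €48.5185 / (1 + 0.072)^6 = €48.5185 / 1.517640 = €31.97

€31.97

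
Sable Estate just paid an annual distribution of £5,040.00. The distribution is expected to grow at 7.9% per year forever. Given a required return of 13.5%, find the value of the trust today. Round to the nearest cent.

D₁ = D₀ × (1 + g) = £5,040.00 × 1.079 = £5,438.1600
Growing perpetuity: P = D₁ / (r − g) = £5,438.1600 / (0.135 − 0.079) = £97,110.00

£97110.00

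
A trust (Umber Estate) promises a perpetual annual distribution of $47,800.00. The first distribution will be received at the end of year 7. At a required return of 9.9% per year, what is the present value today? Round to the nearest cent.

$274035.32

Value at end of year 6: C / r = $47,800.00 / 0.099 = $482,828.2828
Discount to today: PV = $482,828.2828 / (1 + 0.099)^6 = $482,828.2828 / 1.761920 = $274,035.32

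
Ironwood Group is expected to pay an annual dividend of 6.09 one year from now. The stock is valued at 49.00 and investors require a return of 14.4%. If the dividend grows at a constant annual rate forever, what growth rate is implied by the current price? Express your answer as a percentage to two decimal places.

P = D₁/(r−g) ⇒ g = r − D₁/P = 0.144 − 6.09/49.00 = 0.019714

1.97%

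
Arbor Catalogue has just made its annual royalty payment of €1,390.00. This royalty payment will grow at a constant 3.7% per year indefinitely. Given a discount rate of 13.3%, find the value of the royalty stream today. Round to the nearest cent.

D₁ = D₀ × (1 + g) = €1,390.00 × 1.037 = €1,441.4300
Growing perpetuity: P = D₁ / (r − g) = €1,441.4300 / (0.133 − 0.037) = €15,014.90

€15014.90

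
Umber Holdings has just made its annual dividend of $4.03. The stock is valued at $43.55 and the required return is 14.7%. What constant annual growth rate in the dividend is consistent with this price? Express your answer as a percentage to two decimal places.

P = D₀(1+g)/(r−g) ⇒ P(r−g) = D₀(1+g) ⇒ g(P+D₀) = P·r − D₀
g = (P·r − D₀)/(P + D₀) = ($43.55×0.147 − $4.03) / ($43.55 + $4.03) = 0.049850

4.98%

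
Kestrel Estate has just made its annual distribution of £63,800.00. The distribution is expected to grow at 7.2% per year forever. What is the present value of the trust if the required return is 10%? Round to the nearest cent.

£2442628.57

D₁ = D₀ × (1 + g) = £63,800.00 × 1.072 = £68,393.6000
Growing perpetuity: P = D₁ / (r − g) = £68,393.6000 / (0.1 − 0.072) = £2,442,628.57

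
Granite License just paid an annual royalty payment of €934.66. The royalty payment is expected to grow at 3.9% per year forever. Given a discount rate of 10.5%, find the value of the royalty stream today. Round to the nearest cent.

€14713.81

D₁ = D₀ × (1 + g) = €934.66 × 1.039 = €971.1117
Growing perpetuity: P = D₁ / (r − g) = €971.1117 / (0.105 − 0.039) = €14,713.81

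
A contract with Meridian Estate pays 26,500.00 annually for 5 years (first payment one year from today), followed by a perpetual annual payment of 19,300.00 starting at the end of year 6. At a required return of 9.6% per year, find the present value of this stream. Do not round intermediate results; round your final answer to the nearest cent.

PV of 5-year annuity: 26,500.00 × [1 − (1+0.096)^−5] / 0.096 = 101490.85600
Perpetuity value at year 5: 19,300.00 / 0.096 = 201041.66667
PV of perpetuity: 201041.66667 / (1+0.096)^5 = 127125.68475
Total PV = 101490.85600 + 127125.68475 = 228616.54075

228616.54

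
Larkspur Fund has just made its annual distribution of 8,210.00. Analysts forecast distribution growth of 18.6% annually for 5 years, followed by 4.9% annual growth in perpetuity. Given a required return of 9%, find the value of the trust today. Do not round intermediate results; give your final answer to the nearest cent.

D_1 = 9737.06000
D_2 = 11548.15316
D_3 = 13696.10965
D_4 = 16243.58604
D_5 = 19264.89305
Terminal value at year 5: TV = D_5×(1+g_2)/(r−g_2) = 20208.87281/0.041 = 492899.33672
P_0 = D_1/(1+r)^1 + D_2/(1+r)^2 + D_3/(1+r)^3 + D_4/(1+r)^4 + D_5/(1+r)^5 + TV/(1+r)^5
    = 8933.08257 + 9719.84947 + 10575.90961 + 11507.36587 + 12520.85864 + 320350.74922 = 373607.81539

373607.82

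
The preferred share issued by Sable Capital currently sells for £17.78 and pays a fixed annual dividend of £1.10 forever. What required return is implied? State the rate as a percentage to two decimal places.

P = C/r ⇒ r = C/P = £1.10/£17.78 = 0.061867

6.19%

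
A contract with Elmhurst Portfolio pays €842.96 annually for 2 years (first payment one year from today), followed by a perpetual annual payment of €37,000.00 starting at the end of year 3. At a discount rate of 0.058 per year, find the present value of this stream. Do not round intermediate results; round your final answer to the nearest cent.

€571454.72

PV of 2-year annuity: €842.96 × [1 − (1+0.058)^−2] / 0.058 = 1549.81908
Perpetuity value at year 2: €37,000.00 / 0.058 = 637931.03448
PV of perpetuity: 637931.03448 / (1+0.058)^2 = 569904.90536
Total PV = 1549.81908 + 569904.90536 = 571454.72444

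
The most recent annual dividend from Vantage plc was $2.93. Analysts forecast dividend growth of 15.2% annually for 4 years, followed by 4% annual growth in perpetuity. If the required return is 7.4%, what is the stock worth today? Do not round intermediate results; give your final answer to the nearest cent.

$132.64

D_1 = 3.37536
D_2 = 3.88841
D_3 = 4.47945
D_4 = 5.16033
Terminal value at year 4: TV = D_4×(1+g_2)/(r−g_2) = 5.36674/0.034 = 157.84541
P_0 = D_1/(1+r)^1 + D_2/(1+r)^2 + D_3/(1+r)^3 + D_4/(1+r)^4 + TV/(1+r)^4
    = 3.14279 + 3.37104 + 3.61587 + 3.87847 + 118.63555 = 132.64372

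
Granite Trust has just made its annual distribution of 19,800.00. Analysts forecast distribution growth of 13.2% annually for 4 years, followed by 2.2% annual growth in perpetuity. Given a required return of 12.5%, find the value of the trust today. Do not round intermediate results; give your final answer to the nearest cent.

D_1 = 22413.60000
D_2 = 25372.19520
D_3 = 28721.32497
D_4 = 32512.53986
Terminal value at year 4: TV = D_4×(1+g_2)/(r−g_2) = 33227.81574/0.103 = 322600.15281
P_0 = D_1/(1+r)^1 + D_2/(1+r)^2 + D_3/(1+r)^3 + D_4/(1+r)^4 + TV/(1+r)^4
    = 19923.20000 + 20047.16658 + 20171.90450 + 20297.41858 + 201397.68723 = 281837.37688

281837.38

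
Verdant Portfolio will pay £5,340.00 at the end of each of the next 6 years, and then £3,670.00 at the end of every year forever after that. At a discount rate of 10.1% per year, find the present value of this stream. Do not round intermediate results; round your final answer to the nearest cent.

PV of 6-year annuity: £5,340.00 × [1 − (1+0.101)^−6] / 0.101 = 23189.09517
Perpetuity value at year 6: £3,670.00 / 0.101 = 36336.63366
PV of perpetuity: 36336.63366 / (1+0.101)^6 = 20399.55889
Total PV = 23189.09517 + 20399.55889 = 43588.65406

£43588.65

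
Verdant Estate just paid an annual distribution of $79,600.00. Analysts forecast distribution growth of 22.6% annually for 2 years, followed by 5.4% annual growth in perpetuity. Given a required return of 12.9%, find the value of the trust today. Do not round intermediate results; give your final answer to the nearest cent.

D_1 = 97589.60000
D_2 = 119644.84960
Terminal value at year 2: TV = D_2×(1+g_2)/(r−g_2) = 126105.67148/0.075 = 1681408.95305
P_0 = D_1/(1+r)^1 + D_2/(1+r)^2 + TV/(1+r)^2
    = 86438.97254 + 93865.52731 + 1319123.54384 = 1499428.04370

$1499428.04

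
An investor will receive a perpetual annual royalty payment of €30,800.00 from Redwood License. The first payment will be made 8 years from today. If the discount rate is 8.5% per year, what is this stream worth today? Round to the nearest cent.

€204702.72

Value at end of year 7: C / r = €30,800.00 / 0.085 = €362,352.9412
Discount to today: PV = €362,352.9412 / (1 + 0.085)^7 = €362,352.9412 / 1.770142 = €204,702.72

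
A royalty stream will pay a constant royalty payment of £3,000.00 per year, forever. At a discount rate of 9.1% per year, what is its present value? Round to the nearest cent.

£32967.03

Level perpetuity: PV = C / r = £3,000.00 / 0.091 = £32,967.03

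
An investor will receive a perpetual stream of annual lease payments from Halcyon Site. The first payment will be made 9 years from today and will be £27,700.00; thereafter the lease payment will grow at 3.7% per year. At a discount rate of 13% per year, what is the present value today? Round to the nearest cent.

£112039.01

Value at end of year 8: C₁ / (r − g) = £27,700.00 / (0.13 − 0.037) = £297,849.4624
Discount to today: PV = £297,849.4624 / (1 + 0.13)^8 = £297,849.4624 / 2.658444 = £112,039.01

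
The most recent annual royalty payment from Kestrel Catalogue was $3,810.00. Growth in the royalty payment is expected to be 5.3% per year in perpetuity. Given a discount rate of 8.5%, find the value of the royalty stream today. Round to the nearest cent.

D₁ = D₀ × (1 + g) = $3,810.00 × 1.053 = $4,011.9300
Growing perpetuity: P = D₁ / (r − g) = $4,011.9300 / (0.085 − 0.053) = $125,372.81

$125372.81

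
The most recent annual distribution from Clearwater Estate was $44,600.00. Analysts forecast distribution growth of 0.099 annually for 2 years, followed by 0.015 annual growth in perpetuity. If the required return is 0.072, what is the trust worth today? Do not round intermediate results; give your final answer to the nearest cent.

D_1 = 49015.40000
D_2 = 53867.92460
Terminal value at year 2: TV = D_2×(1+g_2)/(r−g_2) = 54675.94347/0.057 = 959227.07840
P_0 = D_1/(1+r)^1 + D_2/(1+r)^2 + TV/(1+r)^2
    = 45723.32090 + 46874.93439 + 834702.77902 = 927301.03430

$927301.03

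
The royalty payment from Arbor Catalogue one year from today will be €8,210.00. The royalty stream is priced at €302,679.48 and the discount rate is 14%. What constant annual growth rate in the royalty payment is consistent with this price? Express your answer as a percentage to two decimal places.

11.29%

P = D₁/(r−g) ⇒ g = r − D₁/P = 0.14 − €8,210.00/€302,679.48 = 0.112876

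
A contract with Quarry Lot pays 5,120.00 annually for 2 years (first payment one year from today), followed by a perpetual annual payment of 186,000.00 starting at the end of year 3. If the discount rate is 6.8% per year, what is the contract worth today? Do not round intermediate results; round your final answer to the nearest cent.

PV of 2-year annuity: 5,120.00 × [1 − (1+0.068)^−2] / 0.068 = 9282.77855
Perpetuity value at year 2: 186,000.00 / 0.068 = 2735294.11765
PV of perpetuity: 2735294.11765 / (1+0.068)^2 = 2398068.17816
Total PV = 9282.77855 + 2398068.17816 = 2407350.95671

2407350.96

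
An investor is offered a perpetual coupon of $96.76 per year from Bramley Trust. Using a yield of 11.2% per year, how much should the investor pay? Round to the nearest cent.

Level perpetuity: PV = C / r = $96.76 / 0.112 = $863.93

$863.93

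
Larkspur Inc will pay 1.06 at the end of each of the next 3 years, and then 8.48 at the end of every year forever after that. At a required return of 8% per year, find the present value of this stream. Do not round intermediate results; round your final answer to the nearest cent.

86.88

PV of 3-year annuity: 1.06 × [1 − (1+0.08)^−3] / 0.08 = 2.73172
Perpetuity value at year 3: 8.48 / 0.08 = 106.00000
PV of perpetuity: 106.00000 / (1+0.08)^3 = 84.14622
Total PV = 2.73172 + 84.14622 = 86.87794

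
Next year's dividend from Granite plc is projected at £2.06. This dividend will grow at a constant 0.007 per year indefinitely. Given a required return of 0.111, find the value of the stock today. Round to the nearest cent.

£19.81

Growing perpetuity: P = D₁ / (r − g) = £2.0600 / (0.111 − 0.007) = £19.81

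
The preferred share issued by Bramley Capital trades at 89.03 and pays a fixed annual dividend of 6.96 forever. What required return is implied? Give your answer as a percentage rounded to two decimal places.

7.82%

P = C/r ⇒ r = C/P = 6.96/89.03 = 0.078176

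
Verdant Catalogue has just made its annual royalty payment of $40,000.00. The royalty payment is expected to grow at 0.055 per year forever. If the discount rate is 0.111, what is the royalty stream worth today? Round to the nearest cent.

$753571.43

D₁ = D₀ × (1 + g) = $40,000.00 × 1.055 = $42,200.0000
Growing perpetuity: P = D₁ / (r − g) = $42,200.0000 / (0.111 − 0.055) = $753,571.43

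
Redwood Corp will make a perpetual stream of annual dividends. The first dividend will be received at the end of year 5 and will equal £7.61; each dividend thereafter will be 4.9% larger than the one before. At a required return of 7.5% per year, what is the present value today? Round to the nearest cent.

Value at end of year 4: C₁ / (r − g) = £7.61 / (0.075 − 0.049) = £292.6923
Discount to today: PV = £292.6923 / (1 + 0.075)^4 = £292.6923 / 1.335469 = £219.17

£219.17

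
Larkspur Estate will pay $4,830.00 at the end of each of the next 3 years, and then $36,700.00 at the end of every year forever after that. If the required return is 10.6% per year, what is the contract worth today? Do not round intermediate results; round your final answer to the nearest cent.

$267800.20

PV of 3-year annuity: $4,830.00 × [1 − (1+0.106)^−3] / 0.106 = 11885.74290
Perpetuity value at year 3: $36,700.00 / 0.106 = 346226.41509
PV of perpetuity: 346226.41509 / (1+0.106)^3 = 255914.45555
Total PV = 11885.74290 + 255914.45555 = 267800.19845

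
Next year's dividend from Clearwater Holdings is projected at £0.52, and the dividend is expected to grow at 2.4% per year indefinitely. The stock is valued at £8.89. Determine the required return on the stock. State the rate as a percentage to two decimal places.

P = D₁/(r − g) ⇒ r = D₁/P + g = £0.5200/£8.89 + 0.024 = 0.058493 + 0.024 = 0.082493

8.25%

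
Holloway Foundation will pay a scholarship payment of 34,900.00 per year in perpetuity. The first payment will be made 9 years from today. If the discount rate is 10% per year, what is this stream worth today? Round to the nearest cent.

162811.08

Value at end of year 8: C / r = 34,900.00 / 0.1 = 349,000.0000
Discount to today: PV = 349,000.0000 / (1 + 0.1)^8 = 349,000.0000 / 2.143589 = 162,811.08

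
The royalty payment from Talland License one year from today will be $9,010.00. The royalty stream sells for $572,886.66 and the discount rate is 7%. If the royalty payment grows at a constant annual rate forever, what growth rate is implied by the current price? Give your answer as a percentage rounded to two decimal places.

5.43%

P = D₁/(r−g) ⇒ g = r − D₁/P = 0.07 − $9,010.00/$572,886.66 = 0.054273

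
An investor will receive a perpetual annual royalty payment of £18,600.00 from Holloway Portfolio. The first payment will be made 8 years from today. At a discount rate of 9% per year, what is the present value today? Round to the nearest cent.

£113053.74

Value at end of year 7: C / r = £18,600.00 / 0.09 = £206,666.6667
Discount to today: PV = £206,666.6667 / (1 + 0.09)^7 = £206,666.6667 / 1.828039 = £113,053.74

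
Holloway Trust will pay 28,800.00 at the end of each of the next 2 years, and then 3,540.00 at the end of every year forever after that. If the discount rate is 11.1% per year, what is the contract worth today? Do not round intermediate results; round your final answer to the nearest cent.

75092.86

PV of 2-year annuity: 28,800.00 × [1 − (1+0.111)^−2] / 0.111 = 49255.25856
Perpetuity value at year 2: 3,540.00 / 0.111 = 31891.89189
PV of perpetuity: 31891.89189 / (1+0.111)^2 = 25837.59969
Total PV = 49255.25856 + 25837.59969 = 75092.85825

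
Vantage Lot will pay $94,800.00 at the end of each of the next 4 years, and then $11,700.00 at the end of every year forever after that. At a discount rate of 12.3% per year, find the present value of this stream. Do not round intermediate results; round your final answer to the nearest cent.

$345939.16

PV of 4-year annuity: $94,800.00 × [1 − (1+0.123)^−4] / 0.123 = 286130.82464
Perpetuity value at year 4: $11,700.00 / 0.123 = 95121.95122
PV of perpetuity: 95121.95122 / (1+0.123)^4 = 59808.33679
Total PV = 286130.82464 + 59808.33679 = 345939.16142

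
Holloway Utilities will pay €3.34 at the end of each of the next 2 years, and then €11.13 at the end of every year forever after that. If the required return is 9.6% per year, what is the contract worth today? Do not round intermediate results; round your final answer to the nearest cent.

€102.34

PV of 2-year annuity: €3.34 × [1 − (1+0.096)^−2] / 0.096 = 5.82796
Perpetuity value at year 2: €11.13 / 0.096 = 115.93750
PV of perpetuity: 115.93750 / (1+0.096)^2 = 96.51678
Total PV = 5.82796 + 96.51678 = 102.34474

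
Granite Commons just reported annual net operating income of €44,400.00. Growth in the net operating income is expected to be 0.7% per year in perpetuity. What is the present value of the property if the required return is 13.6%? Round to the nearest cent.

€346595.35

D₁ = D₀ × (1 + g) = €44,400.00 × 1.007 = €44,710.8000
Growing perpetuity: P = D₁ / (r − g) = €44,710.8000 / (0.136 − 0.007) = €346,595.35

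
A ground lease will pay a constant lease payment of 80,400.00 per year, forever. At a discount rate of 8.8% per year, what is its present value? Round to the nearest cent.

Level perpetuity: PV = C / r = 80,400.00 / 0.088 = 913,636.36

913636.36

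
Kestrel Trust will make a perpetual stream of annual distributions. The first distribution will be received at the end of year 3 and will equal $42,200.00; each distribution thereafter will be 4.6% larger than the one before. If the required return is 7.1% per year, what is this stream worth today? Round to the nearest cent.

Value at end of year 2: C₁ / (r − g) = $42,200.00 / (0.071 − 0.046) = $1,688,000.0000
Discount to today: PV = $1,688,000.0000 / (1 + 0.071)^2 = $1,688,000.0000 / 1.147041 = $1,471,612.61

$1471612.61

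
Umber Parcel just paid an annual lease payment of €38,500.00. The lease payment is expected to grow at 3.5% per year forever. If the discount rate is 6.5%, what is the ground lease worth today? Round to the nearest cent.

D₁ = D₀ × (1 + g) = €38,500.00 × 1.035 = €39,847.5000
Growing perpetuity: P = D₁ / (r − g) = €39,847.5000 / (0.065 − 0.035) = €1,328,250.00

€1328250.00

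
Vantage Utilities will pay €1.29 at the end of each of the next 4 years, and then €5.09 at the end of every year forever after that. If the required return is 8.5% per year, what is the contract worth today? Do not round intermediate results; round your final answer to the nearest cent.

PV of 4-year annuity: €1.29 × [1 − (1+0.085)^−4] / 0.085 = 4.22552
Perpetuity value at year 4: €5.09 / 0.085 = 59.88235
PV of perpetuity: 59.88235 / (1+0.085)^4 = 43.20957
Total PV = 4.22552 + 43.20957 = 47.43509

€47.44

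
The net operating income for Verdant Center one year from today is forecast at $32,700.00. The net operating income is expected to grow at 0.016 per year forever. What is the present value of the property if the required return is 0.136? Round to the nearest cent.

Growing perpetuity: P = D₁ / (r − g) = $32,700.0000 / (0.136 − 0.016) = $272,500.00

$272500.00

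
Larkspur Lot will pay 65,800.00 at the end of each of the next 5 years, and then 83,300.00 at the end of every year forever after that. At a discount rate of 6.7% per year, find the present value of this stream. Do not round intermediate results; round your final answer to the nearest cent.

PV of 5-year annuity: 65,800.00 × [1 − (1+0.067)^−5] / 0.067 = 271974.04978
Perpetuity value at year 5: 83,300.00 / 0.067 = 1243283.58209
PV of perpetuity: 1243283.58209 / (1+0.067)^5 = 898976.00843
Total PV = 271974.04978 + 898976.00843 = 1170950.05821

1170950.06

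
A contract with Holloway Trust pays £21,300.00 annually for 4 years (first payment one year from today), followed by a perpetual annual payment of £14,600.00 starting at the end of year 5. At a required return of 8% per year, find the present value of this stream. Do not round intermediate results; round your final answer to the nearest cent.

PV of 4-year annuity: £21,300.00 × [1 − (1+0.08)^−4] / 0.08 = 70548.30169
Perpetuity value at year 4: £14,600.00 / 0.08 = 182500.00000
PV of perpetuity: 182500.00000 / (1+0.08)^4 = 134142.94814
Total PV = 70548.30169 + 134142.94814 = 204691.24983

£204691.25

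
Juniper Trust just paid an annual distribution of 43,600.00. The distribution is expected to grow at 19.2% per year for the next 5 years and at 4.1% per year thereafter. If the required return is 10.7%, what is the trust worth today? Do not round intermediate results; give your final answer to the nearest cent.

D_1 = 51971.20000
D_2 = 61949.67040
D_3 = 73844.00712
D_4 = 88022.05648
D_5 = 104922.29133
Terminal value at year 5: TV = D_5×(1+g_2)/(r−g_2) = 109224.10527/0.066 = 1654910.68595
P_0 = D_1/(1+r)^1 + D_2/(1+r)^2 + D_3/(1+r)^3 + D_4/(1+r)^4 + D_5/(1+r)^5 + TV/(1+r)^5
    = 46947.78681 + 50552.63042 + 54434.26871 + 58613.95511 + 63114.57497 + 995488.97791 = 1269152.19393

1269152.19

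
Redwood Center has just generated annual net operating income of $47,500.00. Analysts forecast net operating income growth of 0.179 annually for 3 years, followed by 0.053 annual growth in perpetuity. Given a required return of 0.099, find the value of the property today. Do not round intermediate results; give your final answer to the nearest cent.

$1506765.66

D_1 = 56002.50000
D_2 = 66026.94750
D_3 = 77845.77110
Terminal value at year 3: TV = D_3×(1+g_2)/(r−g_2) = 81971.59697/0.046 = 1781991.23850
P_0 = D_1/(1+r)^1 + D_2/(1+r)^2 + D_3/(1+r)^3 + TV/(1+r)^3
    = 50957.68881 + 54667.07471 + 58646.47960 + 1342494.41347 = 1506765.65659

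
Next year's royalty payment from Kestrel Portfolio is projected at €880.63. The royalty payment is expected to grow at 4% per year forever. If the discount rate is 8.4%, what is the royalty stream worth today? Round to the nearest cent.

€20014.32

Growing perpetuity: P = D₁ / (r − g) = €880.6300 / (0.084 − 0.04) = €20,014.32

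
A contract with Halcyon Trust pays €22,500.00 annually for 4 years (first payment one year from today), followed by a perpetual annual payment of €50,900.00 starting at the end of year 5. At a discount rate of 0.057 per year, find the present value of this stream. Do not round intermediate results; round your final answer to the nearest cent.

PV of 4-year annuity: €22,500.00 × [1 − (1+0.057)^−4] / 0.057 = 78503.45973
Perpetuity value at year 4: €50,900.00 / 0.057 = 892982.45614
PV of perpetuity: 892982.45614 / (1+0.057)^4 = 715390.18501
Total PV = 78503.45973 + 715390.18501 = 793893.64475

€793893.64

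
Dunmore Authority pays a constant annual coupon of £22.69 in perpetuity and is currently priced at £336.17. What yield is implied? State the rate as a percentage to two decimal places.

6.75%

P = C/r ⇒ r = C/P = £22.69/£336.17 = 0.067496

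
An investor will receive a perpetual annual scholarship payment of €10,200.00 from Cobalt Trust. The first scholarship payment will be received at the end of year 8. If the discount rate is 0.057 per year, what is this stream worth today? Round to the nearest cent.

Value at end of year 7: C / r = €10,200.00 / 0.057 = €178,947.3684
Discount to today: PV = €178,947.3684 / (1 + 0.057)^7 = €178,947.3684 / 1.474093 = €121,394.89

€121394.89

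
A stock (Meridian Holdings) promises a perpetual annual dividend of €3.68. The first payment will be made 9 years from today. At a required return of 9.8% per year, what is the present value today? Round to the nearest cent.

Value at end of year 8: C / r = €3.68 / 0.098 = €37.5510
Discount to today: PV = €37.5510 / (1 + 0.098)^8 = €37.5510 / 2.112607 = €17.77

€17.77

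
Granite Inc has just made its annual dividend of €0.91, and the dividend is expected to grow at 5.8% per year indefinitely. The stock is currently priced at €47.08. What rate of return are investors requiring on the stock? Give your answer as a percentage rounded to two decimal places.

D₁ = €0.91 × 1.058 = €0.9628
P = D₁/(r − g) ⇒ r = D₁/P + g = €0.9628/€47.08 + 0.058 = 0.020450 + 0.058 = 0.078450

7.84%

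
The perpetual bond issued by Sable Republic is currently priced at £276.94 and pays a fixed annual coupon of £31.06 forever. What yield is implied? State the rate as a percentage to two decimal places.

P = C/r ⇒ r = C/P = £31.06/£276.94 = 0.112154

11.22%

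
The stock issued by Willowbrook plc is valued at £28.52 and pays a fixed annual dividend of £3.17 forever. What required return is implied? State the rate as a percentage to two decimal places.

P = C/r ⇒ r = C/P = £3.17/£28.52 = 0.111150

11.12%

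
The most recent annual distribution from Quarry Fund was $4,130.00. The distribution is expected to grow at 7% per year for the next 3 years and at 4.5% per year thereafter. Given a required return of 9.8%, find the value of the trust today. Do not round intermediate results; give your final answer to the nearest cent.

D_1 = 4419.10000
D_2 = 4728.43700
D_3 = 5059.42759
Terminal value at year 3: TV = D_3×(1+g_2)/(r−g_2) = 5287.10183/0.053 = 99756.63833
P_0 = D_1/(1+r)^1 + D_2/(1+r)^2 + D_3/(1+r)^3 + TV/(1+r)^3
    = 4024.68124 + 3922.04820 + 3822.03240 + 75358.94073 = 87127.70257

$87127.70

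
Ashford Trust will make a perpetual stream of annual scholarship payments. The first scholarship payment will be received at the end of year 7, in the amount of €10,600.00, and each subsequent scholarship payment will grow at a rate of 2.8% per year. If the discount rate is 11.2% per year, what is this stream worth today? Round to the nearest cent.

€66741.79

Value at end of year 6: C₁ / (r − g) = €10,600.00 / (0.112 − 0.028) = €126,190.4762
Discount to today: PV = €126,190.4762 / (1 + 0.112)^6 = €126,190.4762 / 1.890727 = €66,741.79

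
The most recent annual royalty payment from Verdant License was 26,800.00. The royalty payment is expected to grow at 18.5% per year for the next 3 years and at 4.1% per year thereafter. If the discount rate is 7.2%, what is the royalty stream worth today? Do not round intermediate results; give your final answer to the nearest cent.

1314183.26

D_1 = 31758.00000
D_2 = 37633.23000
D_3 = 44595.37755
Terminal value at year 3: TV = D_3×(1+g_2)/(r−g_2) = 46423.78803/0.031 = 1497541.54934
P_0 = D_1/(1+r)^1 + D_2/(1+r)^2 + D_3/(1+r)^3 + TV/(1+r)^3
    = 29625.00000 + 32747.78451 + 36199.74314 + 1215610.72944 = 1314183.25710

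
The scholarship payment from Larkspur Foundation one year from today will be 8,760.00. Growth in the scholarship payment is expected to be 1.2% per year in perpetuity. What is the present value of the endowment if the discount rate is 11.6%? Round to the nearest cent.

84230.77

Growing perpetuity: P = D₁ / (r − g) = 8,760.0000 / (0.116 − 0.012) = 84,230.77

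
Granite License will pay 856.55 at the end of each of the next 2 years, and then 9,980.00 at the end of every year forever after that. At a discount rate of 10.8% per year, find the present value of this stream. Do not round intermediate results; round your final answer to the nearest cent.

76741.69

PV of 2-year annuity: 856.55 × [1 − (1+0.108)^−2] / 0.108 = 1470.76676
Perpetuity value at year 2: 9,980.00 / 0.108 = 92407.40741
PV of perpetuity: 92407.40741 / (1+0.108)^2 = 75270.92707
Total PV = 1470.76676 + 75270.92707 = 76741.69382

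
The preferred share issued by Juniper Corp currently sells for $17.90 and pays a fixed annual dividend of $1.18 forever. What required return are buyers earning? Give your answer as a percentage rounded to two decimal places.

6.59%

P = C/r ⇒ r = C/P = $1.18/$17.90 = 0.065922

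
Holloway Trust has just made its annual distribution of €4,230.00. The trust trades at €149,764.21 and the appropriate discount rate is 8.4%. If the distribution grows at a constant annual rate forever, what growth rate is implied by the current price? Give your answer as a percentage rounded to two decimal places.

P = D₀(1+g)/(r−g) ⇒ P(r−g) = D₀(1+g) ⇒ g(P+D₀) = P·r − D₀
g = (P·r − D₀)/(P + D₀) = (€149,764.21×0.084 − €4,230.00) / (€149,764.21 + €4,230.00) = 0.054224

5.42%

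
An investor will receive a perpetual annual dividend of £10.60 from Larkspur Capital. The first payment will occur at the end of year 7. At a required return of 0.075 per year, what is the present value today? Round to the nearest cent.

£91.58

Value at end of year 6: C / r = £10.60 / 0.075 = £141.3333
Discount to today: PV = £141.3333 / (1 + 0.075)^6 = £141.3333 / 1.543302 = £91.58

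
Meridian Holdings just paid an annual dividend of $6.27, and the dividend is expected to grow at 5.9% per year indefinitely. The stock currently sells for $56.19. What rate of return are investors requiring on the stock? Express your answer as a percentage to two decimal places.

D₁ = $6.27 × 1.059 = $6.6399
P = D₁/(r − g) ⇒ r = D₁/P + g = $6.6399/$56.19 + 0.059 = 0.118169 + 0.059 = 0.177169

17.72%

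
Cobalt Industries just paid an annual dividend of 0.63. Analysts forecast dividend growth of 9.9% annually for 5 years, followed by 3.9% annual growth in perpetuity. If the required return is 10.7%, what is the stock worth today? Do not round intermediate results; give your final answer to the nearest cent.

12.37

D_1 = 0.69237
D_2 = 0.76091
D_3 = 0.83625
D_4 = 0.91903
D_5 = 1.01002
Terminal value at year 5: TV = D_5×(1+g_2)/(r−g_2) = 1.04941/0.068 = 15.43248
P_0 = D_1/(1+r)^1 + D_2/(1+r)^2 + D_3/(1+r)^3 + D_4/(1+r)^4 + D_5/(1+r)^5 + TV/(1+r)^5
    = 0.62545 + 0.62093 + 0.61644 + 0.61199 + 0.60756 + 9.28320 = 12.36556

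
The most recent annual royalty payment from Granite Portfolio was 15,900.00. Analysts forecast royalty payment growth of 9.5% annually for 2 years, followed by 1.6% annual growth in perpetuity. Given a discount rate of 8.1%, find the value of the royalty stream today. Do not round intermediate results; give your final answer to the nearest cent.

287428.73

D_1 = 17410.50000
D_2 = 19064.49750
Terminal value at year 2: TV = D_2×(1+g_2)/(r−g_2) = 19369.52946/0.065 = 297992.76092
P_0 = D_1/(1+r)^1 + D_2/(1+r)^2 + TV/(1+r)^2
    = 16105.92044 + 16314.50776 + 255008.30588 = 287428.73408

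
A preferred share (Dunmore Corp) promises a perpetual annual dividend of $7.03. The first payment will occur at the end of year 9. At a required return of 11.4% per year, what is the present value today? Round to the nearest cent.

Value at end of year 8: C / r = $7.03 / 0.114 = $61.6667
Discount to today: PV = $61.6667 / (1 + 0.114)^8 = $61.6667 / 2.371819 = $26.00

$26.00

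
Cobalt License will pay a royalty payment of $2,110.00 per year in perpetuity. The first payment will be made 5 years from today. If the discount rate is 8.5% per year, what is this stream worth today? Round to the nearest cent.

Value at end of year 4: C / r = $2,110.00 / 0.085 = $24,823.5294
Discount to today: PV = $24,823.5294 / (1 + 0.085)^4 = $24,823.5294 / 1.385859 = $17,912.02

$17912.02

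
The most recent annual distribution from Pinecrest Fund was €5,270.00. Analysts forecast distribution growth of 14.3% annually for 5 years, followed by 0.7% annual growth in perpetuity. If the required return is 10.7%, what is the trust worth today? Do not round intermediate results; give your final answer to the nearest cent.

D_1 = 6023.61000
D_2 = 6884.98623
D_3 = 7869.53926
D_4 = 8994.88338
D_5 = 10281.15170
Terminal value at year 5: TV = D_5×(1+g_2)/(r−g_2) = 10353.11976/0.1 = 103531.19760
P_0 = D_1/(1+r)^1 + D_2/(1+r)^2 + D_3/(1+r)^3 + D_4/(1+r)^4 + D_5/(1+r)^5 + TV/(1+r)^5
    = 5441.38211 + 5618.33763 + 5801.04780 + 5989.69976 + 6184.48674 + 62277.78149 = 91312.73552

€91312.74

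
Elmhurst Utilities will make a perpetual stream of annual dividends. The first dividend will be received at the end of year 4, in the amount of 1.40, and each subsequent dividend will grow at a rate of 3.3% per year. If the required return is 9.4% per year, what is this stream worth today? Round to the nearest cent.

17.53

Value at end of year 3: C₁ / (r − g) = 1.40 / (0.094 − 0.033) = 22.9508
Discount to today: PV = 22.9508 / (1 + 0.094)^3 = 22.9508 / 1.309339 = 17.53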